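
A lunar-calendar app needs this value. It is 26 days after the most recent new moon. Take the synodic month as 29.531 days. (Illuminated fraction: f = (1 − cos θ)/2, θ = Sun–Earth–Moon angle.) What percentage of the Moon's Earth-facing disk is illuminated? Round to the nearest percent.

Phase angle: θ = 360°·(26 d)/(29.531 d) = 317.0°.
With cos θ = 0.731, the lit fraction is (1 − 0.731)/2 ≈ 0.135, so 13%.

13%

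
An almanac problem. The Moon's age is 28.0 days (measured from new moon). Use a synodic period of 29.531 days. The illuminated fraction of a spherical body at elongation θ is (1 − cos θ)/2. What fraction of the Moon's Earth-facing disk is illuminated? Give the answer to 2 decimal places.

0.03

Phase angle: θ = 360°·(28.0 d)/(29.531 d) = 341.3°.
cos 341.3° = 0.947, so f = (1 − 0.947)/2 = 0.026.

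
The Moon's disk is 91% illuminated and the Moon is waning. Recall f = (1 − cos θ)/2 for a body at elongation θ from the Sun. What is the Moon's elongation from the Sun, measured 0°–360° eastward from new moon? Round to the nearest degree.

From f = (1 − cos θ)/2: cos θ = 1 − 2×0.91 = -0.820; arccos → 145.1°.
A waning Moon lies in 180°–360°, so θ = 360° − 145.1° = 214.9°.

215°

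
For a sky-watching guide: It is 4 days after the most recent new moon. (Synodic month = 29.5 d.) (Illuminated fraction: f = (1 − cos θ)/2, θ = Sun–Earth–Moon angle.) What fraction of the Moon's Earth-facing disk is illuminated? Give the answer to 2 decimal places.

0.17

The Moon has covered 4/29.5 of its cycle, so θ ≈ 360° × 4/29.5 = 48.8°.
cos 48.8° = 0.659, so f = (1 − 0.659)/2 = 0.171.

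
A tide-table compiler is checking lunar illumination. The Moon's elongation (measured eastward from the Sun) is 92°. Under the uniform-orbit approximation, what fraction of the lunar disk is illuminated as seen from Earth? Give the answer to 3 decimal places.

0.517

cos 92° = (-0.035), so f = (1 − (-0.035))/2 = 0.517.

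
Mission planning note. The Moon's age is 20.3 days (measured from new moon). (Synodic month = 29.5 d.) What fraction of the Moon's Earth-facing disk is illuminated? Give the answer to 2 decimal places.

0.69

Phase angle: θ = 360°·(20.3 d)/(29.5 d) = 247.7°.
With cos θ = (-0.379), the lit fraction is (1 − (-0.379))/2 ≈ 0.689.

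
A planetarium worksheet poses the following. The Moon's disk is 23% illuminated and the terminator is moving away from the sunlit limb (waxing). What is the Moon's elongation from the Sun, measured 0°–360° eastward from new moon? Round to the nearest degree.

57°

cos θ = 1 − 2f = 0.540, giving a principal value of 57.3°.
Waxing ⇒ before full, so θ = 57.3°.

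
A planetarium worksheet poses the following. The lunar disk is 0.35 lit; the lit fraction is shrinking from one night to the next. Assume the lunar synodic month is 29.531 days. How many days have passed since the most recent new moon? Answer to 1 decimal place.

cos θ = 1 − 2f = 0.300, giving a principal value of 72.5°.
Waning ⇒ past full, so θ = 360° − 72.5° = 287.5°.
At 360°/29.531 d per day, 287.5° corresponds to 23.58 days.

23.6 days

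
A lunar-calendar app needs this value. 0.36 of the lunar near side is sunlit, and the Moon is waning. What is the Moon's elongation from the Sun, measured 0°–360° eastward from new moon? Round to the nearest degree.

From f = (1 − cos θ)/2: cos θ = 1 − 2×0.36 = 0.280; arccos → 73.7°.
Since the Moon is past full (waning), take the reflex angle: θ = 360° − 73.7° = 286.3°.

286°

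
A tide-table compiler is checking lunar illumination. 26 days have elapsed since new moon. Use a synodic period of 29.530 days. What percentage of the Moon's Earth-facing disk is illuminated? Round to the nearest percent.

13%

Phase angle: θ = 360°·(26 d)/(29.530 d) = 317.0°.
With cos θ = 0.731, the lit fraction is (1 − 0.731)/2 ≈ 0.135, so 13%.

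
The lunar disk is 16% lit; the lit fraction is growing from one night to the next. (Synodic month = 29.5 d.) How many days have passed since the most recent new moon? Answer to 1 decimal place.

From f = (1 − cos θ)/2: cos θ = 1 − 2×0.16 = 0.680; arccos → 47.2°.
Before full moon the principal value applies: θ = 47.2°.
At 360°/29.5 d per day, 47.2° corresponds to 3.86 days.

3.9 days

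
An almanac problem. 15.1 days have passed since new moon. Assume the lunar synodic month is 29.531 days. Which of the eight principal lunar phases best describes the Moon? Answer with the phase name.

full moon

At 15.1/29.531 of the cycle, θ ≈ 184° — the full moon range.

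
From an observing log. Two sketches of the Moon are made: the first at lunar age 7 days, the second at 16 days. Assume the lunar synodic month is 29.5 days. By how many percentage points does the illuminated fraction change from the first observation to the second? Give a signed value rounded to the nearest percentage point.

+52 percentage points

θ₁ = 360° × 7/29.5 = 85.4°, f₁ = (1 − cos θ₁)/2 = 0.460.
θ₂ = 360° × 16/29.5 = 195.3°, f₂ = (1 − cos θ₂)/2 = 0.982.
Change = f₂ − f₁ = +0.522 → +52 percentage points.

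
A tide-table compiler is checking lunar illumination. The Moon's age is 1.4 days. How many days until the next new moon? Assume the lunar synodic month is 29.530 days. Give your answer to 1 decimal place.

28.1 days

One full lunation from the last new moon is 29.530 d; remaining = 29.530 − 1.4 = 28.130 d.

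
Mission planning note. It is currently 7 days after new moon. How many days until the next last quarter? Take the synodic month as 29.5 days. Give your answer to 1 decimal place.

15.1 days

Last quarter is 0.75 of the way through the cycle: age 0.75 × 29.5 = 22.125 d.
So 15.125 days remain (22.125 − 7).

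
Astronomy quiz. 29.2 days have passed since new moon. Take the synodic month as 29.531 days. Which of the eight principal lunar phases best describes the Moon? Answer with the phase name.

new moon

At 29.2/29.531 of the cycle, θ ≈ 356° — the new moon range.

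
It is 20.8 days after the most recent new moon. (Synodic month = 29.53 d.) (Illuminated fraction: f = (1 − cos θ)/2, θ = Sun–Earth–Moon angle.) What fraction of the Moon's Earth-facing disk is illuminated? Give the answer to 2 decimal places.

Phase angle: θ = 360°·(20.8 d)/(29.53 d) = 253.6°.
cos 253.6° = (-0.283), so f = (1 − (-0.283))/2 = 0.641.

0.64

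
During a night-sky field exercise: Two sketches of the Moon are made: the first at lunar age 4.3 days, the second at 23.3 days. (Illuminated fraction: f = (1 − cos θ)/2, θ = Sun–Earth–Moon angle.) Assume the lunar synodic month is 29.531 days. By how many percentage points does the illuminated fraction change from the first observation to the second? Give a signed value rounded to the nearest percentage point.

θ₁ = 360° × 4.3/29.531 = 52.4°, f₁ = (1 − cos θ₁)/2 = 0.195.
θ₂ = 360° × 23.3/29.531 = 284.0°, f₂ = (1 − cos θ₂)/2 = 0.379.
Change = f₂ − f₁ = +0.184 → +18 percentage points.

+18 pp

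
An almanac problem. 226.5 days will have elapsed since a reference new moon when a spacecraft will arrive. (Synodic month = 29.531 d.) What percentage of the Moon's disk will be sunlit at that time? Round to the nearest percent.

226.5/29.531 = 7.670 lunations, so 7 complete cycles and 19.78 d into the next.
The Moon has covered 19.78/29.531 of its cycle, so θ ≈ 360° × 19.78/29.531 = 241.2°.
With cos θ = (-0.482), the lit fraction is (1 − (-0.482))/2 ≈ 0.741, so 74%.

74%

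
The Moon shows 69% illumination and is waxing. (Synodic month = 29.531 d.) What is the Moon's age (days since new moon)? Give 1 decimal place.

From f = (1 − cos θ)/2: cos θ = 1 − 2×0.69 = -0.380; arccos → 112.3°.
Waxing ⇒ before full, so θ = 112.3°.
Age = 29.531 × 112.3°/360° ≈ 9.21 days.

9.2 days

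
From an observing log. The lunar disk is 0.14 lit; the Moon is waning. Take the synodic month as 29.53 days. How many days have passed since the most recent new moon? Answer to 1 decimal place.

25.9 days

From f = (1 − cos θ)/2: cos θ = 1 − 2×0.14 = 0.720; arccos → 43.9°.
Waning ⇒ past full, so θ = 360° − 43.9° = 316.1°.
Age = 29.53 × 316.1°/360° ≈ 25.93 days.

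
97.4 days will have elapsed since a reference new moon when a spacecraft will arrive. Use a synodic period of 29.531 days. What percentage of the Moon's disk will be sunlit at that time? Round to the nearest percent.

97.4/29.531 = 3.298 lunations, so 3 complete cycles and 8.81 d into the next.
Phase angle: θ = 360°·(8.81 d)/(29.531 d) = 107.4°.
cos 107.4° = (-0.298), so f = (1 − (-0.298))/2 = 0.649, so 65%.

65%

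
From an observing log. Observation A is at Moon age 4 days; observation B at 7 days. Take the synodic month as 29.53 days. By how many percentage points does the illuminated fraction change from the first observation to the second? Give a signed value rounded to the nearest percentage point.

θ₁ = 360° × 4/29.53 = 48.8°, f₁ = (1 − cos θ₁)/2 = 0.170.
θ₂ = 360° × 7/29.53 = 85.3°, f₂ = (1 − cos θ₂)/2 = 0.459.
Change = f₂ − f₁ = +0.289 → +29 percentage points.

+29 percentage points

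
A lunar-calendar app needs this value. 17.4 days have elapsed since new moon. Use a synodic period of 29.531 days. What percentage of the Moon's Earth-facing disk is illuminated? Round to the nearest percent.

The Moon has covered 17.4/29.531 of its cycle, so θ ≈ 360° × 17.4/29.531 = 212.1°.
Illuminated fraction = (1 − cos 212.1°)/2 = (1 − (-0.847))/2 ≈ 0.923, so 92%.

92%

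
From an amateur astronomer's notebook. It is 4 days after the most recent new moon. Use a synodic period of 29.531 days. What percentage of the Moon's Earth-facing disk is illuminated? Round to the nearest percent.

The Moon has covered 4/29.531 of its cycle, so θ ≈ 360° × 4/29.531 = 48.8°.
With cos θ = 0.659, the lit fraction is (1 − 0.659)/2 ≈ 0.170, so 17%.

17%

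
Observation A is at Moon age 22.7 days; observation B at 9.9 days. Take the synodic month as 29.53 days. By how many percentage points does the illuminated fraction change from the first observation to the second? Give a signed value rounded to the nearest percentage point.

+31 pp

First observation: θ = 360°·22.7/29.53 = 276.7°, so f = 0.441.
Second observation: θ = 120.7°, f = 0.755.
Δf = 0.755 − 0.441 = +0.314, i.e. +31 pp.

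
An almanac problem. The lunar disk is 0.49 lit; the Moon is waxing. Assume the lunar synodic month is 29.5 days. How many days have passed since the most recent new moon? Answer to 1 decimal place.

cos θ = 1 − 2f = 0.020, giving a principal value of 88.9°.
The Moon is waxing (0°–180°), so θ = 88.9° directly.
At 360°/29.5 d per day, 88.9° corresponds to 7.28 days.

7.3 days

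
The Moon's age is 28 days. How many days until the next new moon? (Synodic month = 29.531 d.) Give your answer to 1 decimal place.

The next new moon completes the synodic month: 29.531 − 28 = 1.531 days.

1.5 days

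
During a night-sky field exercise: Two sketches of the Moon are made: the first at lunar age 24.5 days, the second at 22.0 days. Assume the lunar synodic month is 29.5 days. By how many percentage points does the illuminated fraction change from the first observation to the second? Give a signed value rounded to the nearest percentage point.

θ₁ = 360° × 24.5/29.5 = 299.0°, f₁ = (1 − cos θ₁)/2 = 0.258.
θ₂ = 360° × 22.0/29.5 = 268.5°, f₂ = (1 − cos θ₂)/2 = 0.513.
Change = f₂ − f₁ = +0.256 → +26 percentage points.

+26 pp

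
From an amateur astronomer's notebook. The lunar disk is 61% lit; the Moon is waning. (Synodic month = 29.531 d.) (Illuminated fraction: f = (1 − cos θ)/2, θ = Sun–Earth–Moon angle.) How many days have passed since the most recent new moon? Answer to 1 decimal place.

From f = (1 − cos θ)/2: cos θ = 1 − 2×0.61 = -0.220; arccos → 102.7°.
A waning Moon lies in 180°–360°, so θ = 360° − 102.7° = 257.3°.
Age = 29.531 × 257.3°/360° ≈ 21.11 days.

21.1 days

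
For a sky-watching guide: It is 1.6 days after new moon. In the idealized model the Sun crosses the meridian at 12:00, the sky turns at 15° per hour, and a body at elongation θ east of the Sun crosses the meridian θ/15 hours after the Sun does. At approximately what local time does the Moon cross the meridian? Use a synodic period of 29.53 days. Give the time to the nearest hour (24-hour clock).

13:00

Phase angle: θ = 360°·(1.6 d)/(29.53 d) = 19.5°.
The Moon trails the Sun by θ/15 = 19.5/15 ≈ 1.30 hours.
12:00 + 1.30 h ≈ 13:18 → 13:00 to the nearest hour.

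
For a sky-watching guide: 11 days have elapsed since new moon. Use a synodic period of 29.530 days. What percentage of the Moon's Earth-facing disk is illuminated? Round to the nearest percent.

85%

Phase angle: θ = 360°·(11 d)/(29.530 d) = 134.1°.
cos 134.1° = (-0.696), so f = (1 − (-0.696))/2 = 0.848, so 85%.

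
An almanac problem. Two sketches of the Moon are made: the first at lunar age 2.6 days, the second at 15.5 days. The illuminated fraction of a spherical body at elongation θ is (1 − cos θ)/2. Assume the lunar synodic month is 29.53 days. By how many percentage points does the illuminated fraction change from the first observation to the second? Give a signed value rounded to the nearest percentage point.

+92 percentage points

First observation: θ = 360°·2.6/29.53 = 31.7°, so f = 0.075.
Second observation: θ = 189.0°, f = 0.994.
Δf = 0.994 − 0.075 = +0.919, i.e. +92 pp.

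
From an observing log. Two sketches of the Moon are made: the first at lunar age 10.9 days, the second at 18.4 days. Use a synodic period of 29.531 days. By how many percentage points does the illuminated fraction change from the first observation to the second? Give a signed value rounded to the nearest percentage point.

+2 percentage points

θ₁ = 360° × 10.9/29.531 = 132.9°, f₁ = (1 − cos θ₁)/2 = 0.840.
θ₂ = 360° × 18.4/29.531 = 224.3°, f₂ = (1 − cos θ₂)/2 = 0.858.
Change = f₂ − f₁ = +0.018 → +2 percentage points.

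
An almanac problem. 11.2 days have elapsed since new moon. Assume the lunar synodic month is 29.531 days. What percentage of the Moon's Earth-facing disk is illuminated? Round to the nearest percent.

Elongation θ = 360° × 11.2/29.531 ≈ 136.5°.
Illuminated fraction = (1 − cos 136.5°)/2 = (1 − (-0.726))/2 ≈ 0.863, so 86%.

86%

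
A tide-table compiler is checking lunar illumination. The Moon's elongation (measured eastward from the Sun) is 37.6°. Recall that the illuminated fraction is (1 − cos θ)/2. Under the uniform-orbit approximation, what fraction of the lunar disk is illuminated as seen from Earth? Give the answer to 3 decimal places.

0.104

Half-versine of 37.6°: (1 − 0.792)/2 = 0.104.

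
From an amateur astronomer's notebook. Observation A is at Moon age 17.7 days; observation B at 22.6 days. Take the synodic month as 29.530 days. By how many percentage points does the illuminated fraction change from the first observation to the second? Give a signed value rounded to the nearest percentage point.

-45 percentage points

θ₁ = 360° × 17.7/29.530 = 215.8°, f₁ = (1 − cos θ₁)/2 = 0.906.
θ₂ = 360° × 22.6/29.530 = 275.5°, f₂ = (1 − cos θ₂)/2 = 0.452.
Change = f₂ − f₁ = -0.454 → -45 percentage points.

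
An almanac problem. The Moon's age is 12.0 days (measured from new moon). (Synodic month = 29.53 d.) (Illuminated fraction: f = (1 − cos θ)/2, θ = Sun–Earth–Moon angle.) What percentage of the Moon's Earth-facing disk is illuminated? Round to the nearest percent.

92%

Phase angle: θ = 360°·(12.0 d)/(29.53 d) = 146.3°.
Illuminated fraction = (1 − cos 146.3°)/2 = (1 − (-0.832))/2 ≈ 0.916, so 92%.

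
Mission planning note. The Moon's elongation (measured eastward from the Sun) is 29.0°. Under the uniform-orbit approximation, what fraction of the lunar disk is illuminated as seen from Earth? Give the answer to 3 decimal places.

0.063

f = (1 − cos 29.0°)/2 = (1 − 0.875)/2 ≈ 0.063.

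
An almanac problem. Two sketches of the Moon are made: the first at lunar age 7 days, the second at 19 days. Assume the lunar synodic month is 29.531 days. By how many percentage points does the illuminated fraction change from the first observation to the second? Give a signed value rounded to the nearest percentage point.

+35 percentage points

First observation: θ = 360°·7/29.531 = 85.3°, so f = 0.459.
Second observation: θ = 231.6°, f = 0.810.
Δf = 0.810 − 0.459 = +0.351, i.e. +35 pp.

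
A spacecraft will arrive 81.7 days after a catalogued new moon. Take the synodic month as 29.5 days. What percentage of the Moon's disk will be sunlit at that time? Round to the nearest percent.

44%

81.7/29.5 = 2.769 lunations, so 2 complete cycles and 22.70 d into the next.
Elongation θ = 360° × 22.70/29.5 ≈ 277.0°.
With cos θ = 0.122, the lit fraction is (1 − 0.122)/2 ≈ 0.439, so 44%.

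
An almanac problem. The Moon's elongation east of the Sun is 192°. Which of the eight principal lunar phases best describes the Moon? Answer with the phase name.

full moon

192° lies in the full moon sector of the 8-phase cycle.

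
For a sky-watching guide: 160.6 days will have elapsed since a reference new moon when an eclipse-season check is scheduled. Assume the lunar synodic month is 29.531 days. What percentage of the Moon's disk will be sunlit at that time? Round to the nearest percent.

160.6 d spans 5 complete synodic months (5 × 29.531 = 147.66 d) plus 12.94 d.
The Moon has covered 12.94/29.531 of its cycle, so θ ≈ 360° × 12.94/29.531 = 157.8°.
cos 157.8° = (-0.926), so f = (1 − (-0.926))/2 = 0.963, so 96%.

96%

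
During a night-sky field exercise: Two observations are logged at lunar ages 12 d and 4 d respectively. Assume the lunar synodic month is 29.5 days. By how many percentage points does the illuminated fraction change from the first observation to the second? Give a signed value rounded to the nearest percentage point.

θ₁ = 360° × 12/29.5 = 146.4°, f₁ = (1 − cos θ₁)/2 = 0.917.
θ₂ = 360° × 4/29.5 = 48.8°, f₂ = (1 − cos θ₂)/2 = 0.171.
Change = f₂ − f₁ = -0.746 → -75 percentage points.

-75 pp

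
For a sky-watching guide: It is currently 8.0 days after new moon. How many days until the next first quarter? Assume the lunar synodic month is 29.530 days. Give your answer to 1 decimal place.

First quarter is 0.25 of the way through the cycle: age 0.25 × 29.530 = 7.383 d.
Already past this cycle's first quarter; the next is at 7.383 + 29.530 = 36.913 d, so 36.913 − 8.0 = 28.913 days.

28.9 days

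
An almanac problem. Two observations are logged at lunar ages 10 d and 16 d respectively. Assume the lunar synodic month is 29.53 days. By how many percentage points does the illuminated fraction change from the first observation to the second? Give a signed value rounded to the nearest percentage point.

+22 pp

First observation: θ = 360°·10/29.53 = 121.9°, so f = 0.764.
Second observation: θ = 195.1°, f = 0.983.
Δf = 0.983 − 0.764 = +0.219, i.e. +22 pp.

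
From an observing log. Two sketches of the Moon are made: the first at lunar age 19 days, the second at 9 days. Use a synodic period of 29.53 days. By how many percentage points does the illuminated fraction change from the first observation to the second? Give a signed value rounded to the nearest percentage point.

θ₁ = 360° × 19/29.53 = 231.6°, f₁ = (1 − cos θ₁)/2 = 0.810.
θ₂ = 360° × 9/29.53 = 109.7°, f₂ = (1 − cos θ₂)/2 = 0.669.
Change = f₂ − f₁ = -0.142 → -14 percentage points.

-14 pp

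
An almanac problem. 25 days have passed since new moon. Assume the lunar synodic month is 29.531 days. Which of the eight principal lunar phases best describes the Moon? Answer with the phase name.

waning crescent

θ ≈ 360° × 25/29.531 = 305°, which falls in the waning crescent sector.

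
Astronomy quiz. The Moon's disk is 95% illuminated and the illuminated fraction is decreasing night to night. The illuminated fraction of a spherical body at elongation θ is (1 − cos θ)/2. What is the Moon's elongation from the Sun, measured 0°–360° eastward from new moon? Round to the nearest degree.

cos θ = 1 − 2f = -0.900, giving a principal value of 154.2°.
Waning ⇒ past full, so θ = 360° − 154.2° = 205.8°.

206°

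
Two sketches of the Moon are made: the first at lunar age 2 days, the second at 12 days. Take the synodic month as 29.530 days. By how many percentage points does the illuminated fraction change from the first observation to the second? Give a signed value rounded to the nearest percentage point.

+87 pp

θ₁ = 360° × 2/29.530 = 24.4°, f₁ = (1 − cos θ₁)/2 = 0.045.
θ₂ = 360° × 12/29.530 = 146.3°, f₂ = (1 − cos θ₂)/2 = 0.916.
Change = f₂ − f₁ = +0.871 → +87 percentage points.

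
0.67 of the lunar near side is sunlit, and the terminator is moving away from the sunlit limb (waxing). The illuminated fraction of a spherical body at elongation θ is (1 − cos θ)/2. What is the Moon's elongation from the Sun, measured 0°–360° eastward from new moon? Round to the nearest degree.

From f = (1 − cos θ)/2: cos θ = 1 − 2×0.67 = -0.340; arccos → 109.9°.
Waxing ⇒ before full, so θ = 109.9°.

110°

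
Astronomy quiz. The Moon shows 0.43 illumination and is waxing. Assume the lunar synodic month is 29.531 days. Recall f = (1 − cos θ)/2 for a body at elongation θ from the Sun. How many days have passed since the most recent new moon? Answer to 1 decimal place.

6.7 days

From f = (1 − cos θ)/2: cos θ = 1 − 2×0.43 = 0.140; arccos → 82.0°.
The Moon is waxing (0°–180°), so θ = 82.0° directly.
At 360°/29.531 d per day, 82.0° corresponds to 6.72 days.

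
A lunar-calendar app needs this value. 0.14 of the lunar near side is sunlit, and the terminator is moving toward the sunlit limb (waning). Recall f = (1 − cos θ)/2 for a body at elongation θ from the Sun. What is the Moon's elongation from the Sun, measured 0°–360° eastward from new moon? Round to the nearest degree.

cos θ = 1 − 2f = 0.720, giving a principal value of 43.9°.
Waning ⇒ past full, so θ = 360° − 43.9° = 316.1°.

316°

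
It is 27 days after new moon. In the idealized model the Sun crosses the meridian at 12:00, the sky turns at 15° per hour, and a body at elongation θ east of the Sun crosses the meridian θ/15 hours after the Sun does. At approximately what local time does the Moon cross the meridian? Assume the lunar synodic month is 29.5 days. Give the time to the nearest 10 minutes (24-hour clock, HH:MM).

Phase angle: θ = 360°·(27 d)/(29.5 d) = 329.5°.
The Moon trails the Sun by θ/15 = 329.5/15 ≈ 21.97 hours.
12:00 + 21.966 h ≈ 09:58 → 10:00 to the nearest ten minutes.

10:00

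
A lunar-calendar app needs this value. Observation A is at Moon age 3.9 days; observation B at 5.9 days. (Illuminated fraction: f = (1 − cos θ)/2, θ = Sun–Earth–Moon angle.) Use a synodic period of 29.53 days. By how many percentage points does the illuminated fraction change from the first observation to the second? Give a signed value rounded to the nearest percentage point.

+18 pp

θ₁ = 360° × 3.9/29.53 = 47.5°, f₁ = (1 − cos θ₁)/2 = 0.162.
θ₂ = 360° × 5.9/29.53 = 71.9°, f₂ = (1 − cos θ₂)/2 = 0.345.
Change = f₂ − f₁ = +0.182 → +18 percentage points.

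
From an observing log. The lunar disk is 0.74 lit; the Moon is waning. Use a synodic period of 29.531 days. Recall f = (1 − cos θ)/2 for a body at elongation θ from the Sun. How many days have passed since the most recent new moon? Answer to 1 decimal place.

From f = (1 − cos θ)/2: cos θ = 1 − 2×0.74 = -0.480; arccos → 118.7°.
A waning Moon lies in 180°–360°, so θ = 360° − 118.7° = 241.3°.
That fraction of the synodic month is 241.3/360 × 29.531 d ≈ 19.80 d.

19.8 days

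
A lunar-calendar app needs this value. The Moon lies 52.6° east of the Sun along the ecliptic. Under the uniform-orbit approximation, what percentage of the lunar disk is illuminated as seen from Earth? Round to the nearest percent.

Half-versine of 52.6°: (1 − 0.607)/2 = 0.196, i.e. 20%.

20%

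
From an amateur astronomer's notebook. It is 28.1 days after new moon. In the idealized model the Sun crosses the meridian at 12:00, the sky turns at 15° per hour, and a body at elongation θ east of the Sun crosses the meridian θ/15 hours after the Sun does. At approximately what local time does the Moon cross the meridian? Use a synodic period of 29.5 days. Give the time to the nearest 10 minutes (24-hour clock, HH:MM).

Phase angle: θ = 360°·(28.1 d)/(29.5 d) = 342.9°.
Delay after the Sun = 342.9° / (15°/h) ≈ 22.86 h.
12:00 + 22.861 h ≈ 10:52 → 10:50 to the nearest ten minutes.

10:50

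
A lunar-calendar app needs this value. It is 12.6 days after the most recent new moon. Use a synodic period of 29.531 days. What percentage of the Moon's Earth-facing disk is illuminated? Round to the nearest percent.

Elongation θ = 360° × 12.6/29.531 ≈ 153.6°.
With cos θ = (-0.896), the lit fraction is (1 − (-0.896))/2 ≈ 0.948, so 95%.

95%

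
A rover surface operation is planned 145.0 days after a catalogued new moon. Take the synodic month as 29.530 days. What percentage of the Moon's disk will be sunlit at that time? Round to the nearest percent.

145.0/29.530 = 4.910 lunations, so 4 complete cycles and 26.88 d into the next.
Phase angle: θ = 360°·(26.88 d)/(29.530 d) = 327.7°.
cos 327.7° = 0.845, so f = (1 − 0.845)/2 = 0.077, so 8%.

8%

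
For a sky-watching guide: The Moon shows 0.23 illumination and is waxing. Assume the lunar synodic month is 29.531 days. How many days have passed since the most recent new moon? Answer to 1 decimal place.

Invert f = (1 − cos θ)/2 to get cos θ = 1 − 2(0.23) = 0.540, hence θ₀ = arccos 0.540 = 57.3°.
The Moon is waxing (0°–180°), so θ = 57.3° directly.
That fraction of the synodic month is 57.3/360 × 29.531 d ≈ 4.70 d.

4.7 days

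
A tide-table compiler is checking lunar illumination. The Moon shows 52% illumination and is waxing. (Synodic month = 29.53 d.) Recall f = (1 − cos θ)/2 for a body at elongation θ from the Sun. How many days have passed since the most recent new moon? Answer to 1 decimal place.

Invert f = (1 − cos θ)/2 to get cos θ = 1 − 2(0.52) = -0.040, hence θ₀ = arccos -0.040 = 92.3°.
Waxing ⇒ before full, so θ = 92.3°.
At 360°/29.53 d per day, 92.3° corresponds to 7.57 days.

7.6 days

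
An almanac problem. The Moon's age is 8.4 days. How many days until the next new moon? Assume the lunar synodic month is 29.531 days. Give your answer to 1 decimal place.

One full lunation from the last new moon is 29.531 d; remaining = 29.531 − 8.4 = 21.131 d.

21.1 days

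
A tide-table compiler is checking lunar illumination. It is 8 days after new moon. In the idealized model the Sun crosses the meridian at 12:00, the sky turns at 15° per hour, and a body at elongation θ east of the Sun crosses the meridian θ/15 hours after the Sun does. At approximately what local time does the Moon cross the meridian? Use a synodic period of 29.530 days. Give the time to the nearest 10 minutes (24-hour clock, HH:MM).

Elongation θ = 360° × 8/29.530 ≈ 97.5°.
Delay after the Sun = 97.5° / (15°/h) ≈ 6.50 h.
12:00 + 6.502 h ≈ 18:30 → 18:30 to the nearest ten minutes.

18:30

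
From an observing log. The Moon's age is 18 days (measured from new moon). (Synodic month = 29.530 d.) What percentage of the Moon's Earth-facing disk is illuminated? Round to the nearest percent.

89%

Phase angle: θ = 360°·(18 d)/(29.530 d) = 219.4°.
Illuminated fraction = (1 − cos 219.4°)/2 = (1 − (-0.772))/2 ≈ 0.886, so 89%.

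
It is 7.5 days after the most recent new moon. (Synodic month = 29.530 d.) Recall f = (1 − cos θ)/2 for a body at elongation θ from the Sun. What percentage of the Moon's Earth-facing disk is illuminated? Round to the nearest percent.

51%

Elongation θ = 360° × 7.5/29.530 ≈ 91.4°.
With cos θ = (-0.025), the lit fraction is (1 − (-0.025))/2 ≈ 0.512, so 51%.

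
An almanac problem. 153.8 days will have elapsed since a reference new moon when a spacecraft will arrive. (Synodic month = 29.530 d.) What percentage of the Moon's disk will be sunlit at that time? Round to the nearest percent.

153.8 d spans 5 complete synodic months (5 × 29.530 = 147.65 d) plus 6.15 d.
Elongation θ = 360° × 6.15/29.530 ≈ 75.0°.
cos 75.0° = 0.259, so f = (1 − 0.259)/2 = 0.370, so 37%.

37%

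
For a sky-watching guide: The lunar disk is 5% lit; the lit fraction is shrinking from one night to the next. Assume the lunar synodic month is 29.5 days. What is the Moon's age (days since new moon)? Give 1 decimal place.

27.4 days

cos θ = 1 − 2f = 0.900, giving a principal value of 25.8°.
Waning ⇒ past full, so θ = 360° − 25.8° = 334.2°.
Age = 29.5 × 334.2°/360° ≈ 27.38 days.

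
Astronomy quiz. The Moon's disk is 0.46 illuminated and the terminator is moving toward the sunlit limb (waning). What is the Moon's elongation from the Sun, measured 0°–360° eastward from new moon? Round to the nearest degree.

From f = (1 − cos θ)/2: cos θ = 1 − 2×0.46 = 0.080; arccos → 85.4°.
Waning ⇒ past full, so θ = 360° − 85.4° = 274.6°.

275°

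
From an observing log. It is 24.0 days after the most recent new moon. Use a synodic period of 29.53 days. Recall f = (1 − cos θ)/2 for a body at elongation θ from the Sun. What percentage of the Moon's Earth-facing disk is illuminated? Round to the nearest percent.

31%

Phase angle: θ = 360°·(24.0 d)/(29.53 d) = 292.6°.
Illuminated fraction = (1 − cos 292.6°)/2 = (1 − 0.384)/2 ≈ 0.308, so 31%.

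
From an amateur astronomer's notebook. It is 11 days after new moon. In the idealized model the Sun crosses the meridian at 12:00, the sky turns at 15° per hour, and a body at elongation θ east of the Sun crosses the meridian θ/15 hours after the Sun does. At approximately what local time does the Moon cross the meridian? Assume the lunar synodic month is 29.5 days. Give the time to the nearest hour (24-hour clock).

Elongation θ = 360° × 11/29.5 ≈ 134.2°.
The Moon trails the Sun by θ/15 = 134.2/15 ≈ 8.95 hours.
12:00 + 8.95 h ≈ 20:57 → 21:00 to the nearest hour.

21:00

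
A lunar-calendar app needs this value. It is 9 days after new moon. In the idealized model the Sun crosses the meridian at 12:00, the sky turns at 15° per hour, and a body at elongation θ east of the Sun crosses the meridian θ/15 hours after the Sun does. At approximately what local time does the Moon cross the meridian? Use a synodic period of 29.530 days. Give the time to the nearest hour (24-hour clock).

The Moon has covered 9/29.530 of its cycle, so θ ≈ 360° × 9/29.530 = 109.7°.
At 15° of sky rotation per hour, 109.7° corresponds to a 7.31 h lag.
12:00 + 7.31 h ≈ 19:19 → 19:00 to the nearest hour.

19:00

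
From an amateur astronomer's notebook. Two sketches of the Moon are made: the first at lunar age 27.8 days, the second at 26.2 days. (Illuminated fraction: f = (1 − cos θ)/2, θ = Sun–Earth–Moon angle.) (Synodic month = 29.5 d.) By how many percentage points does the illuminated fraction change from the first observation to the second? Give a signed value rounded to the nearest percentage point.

+9 pp

θ₁ = 360° × 27.8/29.5 = 339.3°, f₁ = (1 − cos θ₁)/2 = 0.032.
θ₂ = 360° × 26.2/29.5 = 319.7°, f₂ = (1 − cos θ₂)/2 = 0.119.
Change = f₂ − f₁ = +0.086 → +9 percentage points.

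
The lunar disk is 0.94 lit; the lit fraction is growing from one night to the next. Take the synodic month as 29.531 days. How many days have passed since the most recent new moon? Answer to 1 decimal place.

Invert f = (1 − cos θ)/2 to get cos θ = 1 − 2(0.94) = -0.880, hence θ₀ = arccos -0.880 = 151.6°.
Before full moon the principal value applies: θ = 151.6°.
Age = 29.531 × 151.6°/360° ≈ 12.44 days.

12.4 days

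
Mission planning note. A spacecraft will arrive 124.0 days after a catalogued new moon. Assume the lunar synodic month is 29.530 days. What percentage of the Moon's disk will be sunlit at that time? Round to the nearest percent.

124.0/29.530 = 4.199 lunations, so 4 complete cycles and 5.88 d into the next.
The Moon has covered 5.88/29.530 of its cycle, so θ ≈ 360° × 5.88/29.530 = 71.7°.
With cos θ = 0.314, the lit fraction is (1 − 0.314)/2 ≈ 0.343, so 34%.

34%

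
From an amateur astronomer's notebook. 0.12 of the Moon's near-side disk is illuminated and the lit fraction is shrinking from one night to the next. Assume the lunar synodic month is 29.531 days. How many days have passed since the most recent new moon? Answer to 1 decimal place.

Invert f = (1 − cos θ)/2 to get cos θ = 1 − 2(0.12) = 0.760, hence θ₀ = arccos 0.760 = 40.5°.
A waning Moon lies in 180°–360°, so θ = 360° − 40.5° = 319.5°.
At 360°/29.531 d per day, 319.5° corresponds to 26.21 days.

26.2 days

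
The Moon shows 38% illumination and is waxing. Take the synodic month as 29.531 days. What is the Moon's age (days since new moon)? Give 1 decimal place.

Invert f = (1 − cos θ)/2 to get cos θ = 1 − 2(0.38) = 0.240, hence θ₀ = arccos 0.240 = 76.1°.
Before full moon the principal value applies: θ = 76.1°.
That fraction of the synodic month is 76.1/360 × 29.531 d ≈ 6.24 d.

6.2 days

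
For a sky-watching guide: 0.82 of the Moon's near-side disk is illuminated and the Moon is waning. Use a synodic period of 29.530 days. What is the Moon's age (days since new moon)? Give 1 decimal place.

Invert f = (1 − cos θ)/2 to get cos θ = 1 − 2(0.82) = -0.640, hence θ₀ = arccos -0.640 = 129.8°.
Since the Moon is past full (waning), take the reflex angle: θ = 360° − 129.8° = 230.2°.
That fraction of the synodic month is 230.2/360 × 29.530 d ≈ 18.88 d.

18.9 days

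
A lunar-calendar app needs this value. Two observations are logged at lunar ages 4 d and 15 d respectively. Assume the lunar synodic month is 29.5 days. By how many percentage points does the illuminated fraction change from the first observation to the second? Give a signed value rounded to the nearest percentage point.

First observation: θ = 360°·4/29.5 = 48.8°, so f = 0.171.
Second observation: θ = 183.1°, f = 0.999.
Δf = 0.999 − 0.171 = +0.829, i.e. +83 pp.

+83 percentage points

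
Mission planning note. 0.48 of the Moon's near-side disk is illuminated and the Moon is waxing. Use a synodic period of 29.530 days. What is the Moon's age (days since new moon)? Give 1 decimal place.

7.2 days

cos θ = 1 − 2f = 0.040, giving a principal value of 87.7°.
Before full moon the principal value applies: θ = 87.7°.
Age = 29.530 × 87.7°/360° ≈ 7.19 days.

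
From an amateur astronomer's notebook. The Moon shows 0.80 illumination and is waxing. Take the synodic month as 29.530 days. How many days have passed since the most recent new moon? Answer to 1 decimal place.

From f = (1 − cos θ)/2: cos θ = 1 − 2×0.80 = -0.600; arccos → 126.9°.
Waxing ⇒ before full, so θ = 126.9°.
That fraction of the synodic month is 126.9/360 × 29.530 d ≈ 10.41 d.

10.4 days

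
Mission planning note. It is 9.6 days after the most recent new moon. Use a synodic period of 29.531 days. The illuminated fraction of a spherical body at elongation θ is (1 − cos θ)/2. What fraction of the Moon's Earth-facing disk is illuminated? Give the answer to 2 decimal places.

0.73

The Moon has covered 9.6/29.531 of its cycle, so θ ≈ 360° × 9.6/29.531 = 117.0°.
Illuminated fraction = (1 − cos 117.0°)/2 = (1 − (-0.454))/2 ≈ 0.727.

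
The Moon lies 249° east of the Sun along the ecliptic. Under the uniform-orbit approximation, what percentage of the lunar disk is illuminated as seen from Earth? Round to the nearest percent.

68%

cos 249° = (-0.358), so f = (1 − (-0.358))/2 = 0.679, i.e. 68%.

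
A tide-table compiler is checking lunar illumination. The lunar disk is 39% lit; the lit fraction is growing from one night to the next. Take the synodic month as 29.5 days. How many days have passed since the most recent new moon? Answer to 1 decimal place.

6.3 days

From f = (1 − cos θ)/2: cos θ = 1 − 2×0.39 = 0.220; arccos → 77.3°.
Waxing ⇒ before full, so θ = 77.3°.
Age = 29.5 × 77.3°/360° ≈ 6.33 days.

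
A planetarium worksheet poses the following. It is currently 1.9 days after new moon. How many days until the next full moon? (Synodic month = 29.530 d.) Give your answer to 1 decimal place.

12.9 days

Full moon is 0.5 of the way through the cycle: age 0.5 × 29.530 = 14.765 d.
That is 14.765 − 1.9 = 12.865 days ahead.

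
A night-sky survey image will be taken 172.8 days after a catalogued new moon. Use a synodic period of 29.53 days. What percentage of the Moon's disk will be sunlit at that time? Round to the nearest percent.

Reduce mod P: 172.8 − 5×29.53 = 25.15 d into the current lunation.
The Moon has covered 25.15/29.53 of its cycle, so θ ≈ 360° × 25.15/29.53 = 306.6°.
cos 306.6° = 0.596, so f = (1 − 0.596)/2 = 0.202, so 20%.

20%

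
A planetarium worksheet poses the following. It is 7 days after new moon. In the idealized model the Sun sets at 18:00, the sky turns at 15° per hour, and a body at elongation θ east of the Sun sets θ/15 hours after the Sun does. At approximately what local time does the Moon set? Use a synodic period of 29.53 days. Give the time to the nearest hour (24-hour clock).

00:00

Elongation θ = 360° × 7/29.53 ≈ 85.3°.
The Moon trails the Sun by θ/15 = 85.3/15 ≈ 5.69 hours.
18:00 + 5.69 h ≈ 23:41 → 00:00 to the nearest hour.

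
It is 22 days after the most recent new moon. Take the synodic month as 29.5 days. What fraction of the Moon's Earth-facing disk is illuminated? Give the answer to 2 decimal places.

0.51

Phase angle: θ = 360°·(22 d)/(29.5 d) = 268.5°.
cos 268.5° = (-0.027), so f = (1 − (-0.027))/2 = 0.513.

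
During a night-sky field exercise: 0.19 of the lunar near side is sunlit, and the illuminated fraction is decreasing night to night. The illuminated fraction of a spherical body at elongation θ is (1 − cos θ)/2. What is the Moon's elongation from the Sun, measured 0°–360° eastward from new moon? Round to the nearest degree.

cos θ = 1 − 2f = 0.620, giving a principal value of 51.7°.
A waning Moon lies in 180°–360°, so θ = 360° − 51.7° = 308.3°.

308°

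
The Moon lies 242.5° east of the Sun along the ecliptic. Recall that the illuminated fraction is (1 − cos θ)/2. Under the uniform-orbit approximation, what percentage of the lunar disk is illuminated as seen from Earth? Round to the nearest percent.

Half-versine of 242.5°: (1 − (-0.462))/2 = 0.731, i.e. 73%.

73%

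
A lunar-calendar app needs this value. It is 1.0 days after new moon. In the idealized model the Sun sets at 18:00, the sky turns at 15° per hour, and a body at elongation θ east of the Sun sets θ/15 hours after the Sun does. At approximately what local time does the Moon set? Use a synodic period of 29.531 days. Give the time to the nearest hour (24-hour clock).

Elongation θ = 360° × 1.0/29.531 ≈ 12.2°.
The Moon trails the Sun by θ/15 = 12.2/15 ≈ 0.81 hours.
18:00 + 0.81 h ≈ 18:49 → 19:00 to the nearest hour.

19:00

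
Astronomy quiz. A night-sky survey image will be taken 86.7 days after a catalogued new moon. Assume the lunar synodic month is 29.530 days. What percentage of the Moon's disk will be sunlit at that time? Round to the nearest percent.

Reduce mod P: 86.7 − 2×29.530 = 27.64 d into the current lunation.
Elongation θ = 360° × 27.64/29.530 ≈ 337.0°.
cos 337.0° = 0.920, so f = (1 − 0.920)/2 = 0.040, so 4%.

4%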